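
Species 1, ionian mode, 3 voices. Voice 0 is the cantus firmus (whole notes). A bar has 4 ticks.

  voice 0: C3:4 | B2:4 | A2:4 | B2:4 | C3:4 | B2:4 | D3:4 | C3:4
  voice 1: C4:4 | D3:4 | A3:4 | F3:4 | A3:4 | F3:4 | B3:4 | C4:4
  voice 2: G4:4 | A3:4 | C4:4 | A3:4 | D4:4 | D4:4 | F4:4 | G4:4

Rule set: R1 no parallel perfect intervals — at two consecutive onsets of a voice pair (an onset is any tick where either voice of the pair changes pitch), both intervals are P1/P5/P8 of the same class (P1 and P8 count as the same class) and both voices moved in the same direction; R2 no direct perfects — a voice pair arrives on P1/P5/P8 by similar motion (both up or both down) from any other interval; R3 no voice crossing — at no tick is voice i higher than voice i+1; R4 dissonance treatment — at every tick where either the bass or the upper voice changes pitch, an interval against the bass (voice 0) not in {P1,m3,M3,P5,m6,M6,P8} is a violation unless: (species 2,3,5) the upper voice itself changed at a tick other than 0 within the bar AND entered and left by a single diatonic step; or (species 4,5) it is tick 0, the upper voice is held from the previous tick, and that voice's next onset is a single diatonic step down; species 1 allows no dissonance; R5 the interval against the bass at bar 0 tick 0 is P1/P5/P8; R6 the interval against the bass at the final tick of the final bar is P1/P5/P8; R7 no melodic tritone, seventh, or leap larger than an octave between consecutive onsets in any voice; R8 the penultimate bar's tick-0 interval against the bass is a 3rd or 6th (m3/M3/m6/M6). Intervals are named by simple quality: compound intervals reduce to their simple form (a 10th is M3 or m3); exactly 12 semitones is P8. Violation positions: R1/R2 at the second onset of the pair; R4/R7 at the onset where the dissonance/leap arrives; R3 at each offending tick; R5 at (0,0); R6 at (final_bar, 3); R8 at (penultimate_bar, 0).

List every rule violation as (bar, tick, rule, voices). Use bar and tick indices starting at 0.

bar 0: v0=C3 v1=C4 v2=G4 downbeat P5
bar 1: v0=B2 v1=D3 v2=A3 downbeat m7
bar 2: v0=A2 v1=A3 v2=C4 downbeat m3
bar 3: v0=B2 v1=F3 v2=A3 downbeat m7
bar 4: v0=C3 v1=A3 v2=D4 downbeat M2
bar 5: v0=B2 v1=F3 v2=D4 downbeat m3
bar 6: v0=D3 v1=B3 v2=F4 downbeat m3
bar 7: v0=C3 v1=C4 v2=G4 downbeat P5
  -> R1 @ bar 1 tick 0 v(1, 2): C4/G4 P5 -> D3/A3 P5 similar
  -> R4 @ bar 1 tick 0 v(0, 2): B2/A3 m7 untreated
  -> R7 @ bar 1 tick 0 v(1,): C4->D3 leap 10st
  -> R7 @ bar 1 tick 0 v(2,): G4->A3 leap 10st
  -> R4 @ bar 3 tick 0 v(0, 1): B2/F3 TT untreated
  -> R4 @ bar 3 tick 0 v(0, 2): B2/A3 m7 untreated
  -> R4 @ bar 4 tick 0 v(0, 2): C3/D4 M2 untreated
  -> R4 @ bar 5 tick 0 v(0, 1): B2/F3 TT untreated
  -> R7 @ bar 6 tick 0 v(1,): F3->B3 leap 6st
  -> R2 @ bar 7 tick 0 v(1, 2): B3/F4 TT -> C4/G4 P5 similar

(1, 0, R1, (1, 2))
(1, 0, R4, (0, 2))
(1, 0, R7, (1,))
(1, 0, R7, (2,))
(3, 0, R4, (0, 1))
(3, 0, R4, (0, 2))
(4, 0, R4, (0, 2))
(5, 0, R4, (0, 1))
(6, 0, R7, (1,))
(7, 0, R2, (1, 2))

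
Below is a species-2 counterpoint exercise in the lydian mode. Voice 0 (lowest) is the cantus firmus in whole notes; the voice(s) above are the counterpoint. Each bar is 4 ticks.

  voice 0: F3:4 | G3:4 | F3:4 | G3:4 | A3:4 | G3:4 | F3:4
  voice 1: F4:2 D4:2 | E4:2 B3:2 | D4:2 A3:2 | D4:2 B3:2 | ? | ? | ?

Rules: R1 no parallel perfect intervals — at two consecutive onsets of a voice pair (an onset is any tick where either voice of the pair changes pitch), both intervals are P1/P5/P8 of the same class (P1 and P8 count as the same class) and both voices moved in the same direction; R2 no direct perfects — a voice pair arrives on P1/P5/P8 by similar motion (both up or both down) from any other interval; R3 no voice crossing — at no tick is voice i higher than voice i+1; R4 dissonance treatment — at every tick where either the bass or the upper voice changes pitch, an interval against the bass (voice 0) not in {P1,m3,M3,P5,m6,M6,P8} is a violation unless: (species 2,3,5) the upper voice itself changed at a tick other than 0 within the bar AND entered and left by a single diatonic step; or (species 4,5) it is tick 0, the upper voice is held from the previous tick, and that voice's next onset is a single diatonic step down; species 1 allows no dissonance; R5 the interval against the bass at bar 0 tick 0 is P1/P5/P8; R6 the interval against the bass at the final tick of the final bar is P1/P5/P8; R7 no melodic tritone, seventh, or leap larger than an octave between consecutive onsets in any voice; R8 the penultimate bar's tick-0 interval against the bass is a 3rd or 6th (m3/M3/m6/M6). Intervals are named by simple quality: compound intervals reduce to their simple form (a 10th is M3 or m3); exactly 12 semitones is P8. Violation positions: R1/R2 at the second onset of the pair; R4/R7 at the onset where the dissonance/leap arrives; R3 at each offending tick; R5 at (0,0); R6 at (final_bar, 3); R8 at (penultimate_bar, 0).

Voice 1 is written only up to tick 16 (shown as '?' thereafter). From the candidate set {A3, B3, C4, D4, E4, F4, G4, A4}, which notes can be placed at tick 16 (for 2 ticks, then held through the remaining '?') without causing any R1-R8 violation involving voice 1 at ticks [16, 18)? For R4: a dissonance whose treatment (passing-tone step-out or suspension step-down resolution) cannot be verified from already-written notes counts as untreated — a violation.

A3: legal
B3: violates R4
C4: legal
D4: violates R4
E4: violates R2
F4: violates R7
G4: violates R4
A4: violates R2,R7

{A3, C4}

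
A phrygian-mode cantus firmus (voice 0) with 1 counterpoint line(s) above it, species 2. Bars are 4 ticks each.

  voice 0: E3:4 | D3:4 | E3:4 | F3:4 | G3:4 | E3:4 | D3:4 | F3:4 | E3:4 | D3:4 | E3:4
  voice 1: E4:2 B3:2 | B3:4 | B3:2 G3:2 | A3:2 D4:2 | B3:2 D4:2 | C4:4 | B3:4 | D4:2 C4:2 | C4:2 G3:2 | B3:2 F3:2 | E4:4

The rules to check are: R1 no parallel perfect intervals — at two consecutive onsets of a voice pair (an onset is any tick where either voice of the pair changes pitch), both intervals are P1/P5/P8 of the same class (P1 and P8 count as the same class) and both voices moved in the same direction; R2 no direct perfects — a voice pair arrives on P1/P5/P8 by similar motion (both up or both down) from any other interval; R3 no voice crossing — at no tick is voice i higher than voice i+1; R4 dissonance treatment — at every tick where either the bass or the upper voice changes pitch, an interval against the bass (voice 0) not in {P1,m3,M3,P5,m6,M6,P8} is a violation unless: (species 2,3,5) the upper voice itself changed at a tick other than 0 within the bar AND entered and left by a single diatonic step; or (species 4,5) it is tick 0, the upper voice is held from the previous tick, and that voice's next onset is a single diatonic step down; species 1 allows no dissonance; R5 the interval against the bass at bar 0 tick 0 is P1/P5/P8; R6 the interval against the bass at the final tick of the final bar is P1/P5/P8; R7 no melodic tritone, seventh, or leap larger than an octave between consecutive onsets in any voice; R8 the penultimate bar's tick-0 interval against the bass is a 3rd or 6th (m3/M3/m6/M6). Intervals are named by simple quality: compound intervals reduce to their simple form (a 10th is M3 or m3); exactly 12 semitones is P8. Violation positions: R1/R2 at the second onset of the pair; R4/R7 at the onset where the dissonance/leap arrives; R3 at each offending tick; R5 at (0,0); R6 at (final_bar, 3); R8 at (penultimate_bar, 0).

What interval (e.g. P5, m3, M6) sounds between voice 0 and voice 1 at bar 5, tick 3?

voice 0=E3 voice 1=C4 -> m6

m6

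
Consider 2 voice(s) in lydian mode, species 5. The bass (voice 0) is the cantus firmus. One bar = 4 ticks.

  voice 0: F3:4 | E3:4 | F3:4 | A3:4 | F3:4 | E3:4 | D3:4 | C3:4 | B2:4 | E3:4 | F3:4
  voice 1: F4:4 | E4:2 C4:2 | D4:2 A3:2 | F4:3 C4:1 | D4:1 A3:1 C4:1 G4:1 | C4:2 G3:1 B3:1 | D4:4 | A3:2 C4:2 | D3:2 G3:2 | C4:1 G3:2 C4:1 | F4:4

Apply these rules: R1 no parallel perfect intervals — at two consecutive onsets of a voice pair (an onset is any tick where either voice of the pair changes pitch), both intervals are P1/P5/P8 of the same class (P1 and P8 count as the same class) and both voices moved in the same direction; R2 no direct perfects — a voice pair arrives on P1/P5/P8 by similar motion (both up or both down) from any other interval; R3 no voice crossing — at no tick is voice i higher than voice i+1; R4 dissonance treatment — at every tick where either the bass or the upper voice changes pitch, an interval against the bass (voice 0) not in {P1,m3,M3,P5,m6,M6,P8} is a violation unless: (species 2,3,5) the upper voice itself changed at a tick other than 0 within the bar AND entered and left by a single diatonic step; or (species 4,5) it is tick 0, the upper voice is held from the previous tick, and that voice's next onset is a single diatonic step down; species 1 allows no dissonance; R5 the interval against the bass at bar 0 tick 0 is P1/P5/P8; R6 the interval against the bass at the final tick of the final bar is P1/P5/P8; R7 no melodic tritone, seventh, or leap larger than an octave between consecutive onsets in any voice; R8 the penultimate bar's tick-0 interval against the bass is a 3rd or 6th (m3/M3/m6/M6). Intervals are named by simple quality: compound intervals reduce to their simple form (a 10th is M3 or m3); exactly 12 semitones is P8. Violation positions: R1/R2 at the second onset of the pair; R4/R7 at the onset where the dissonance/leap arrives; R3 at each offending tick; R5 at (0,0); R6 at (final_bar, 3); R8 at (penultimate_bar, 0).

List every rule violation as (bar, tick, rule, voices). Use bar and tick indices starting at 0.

(1, 0, R1, (0, 1))
(4, 3, R4, (0, 1))
(8, 0, R7, (1,))
(10, 0, R2, (0, 1))

bar 0: v0=F3 v1=F4 downbeat P8
bar 1: v0=E3 v1=E4 downbeat P8
bar 2: v0=F3 v1=D4 downbeat M6
bar 3: v0=A3 v1=F4 downbeat m6
bar 4: v0=F3 v1=D4 downbeat M6
bar 5: v0=E3 v1=C4 downbeat m6
bar 6: v0=D3 v1=D4 downbeat P8
bar 7: v0=C3 v1=A3 downbeat M6
bar 8: v0=B2 v1=D3 downbeat m3
bar 9: v0=E3 v1=C4 downbeat m6
bar 10: v0=F3 v1=F4 downbeat P8
  -> R1 @ bar 1 tick 0 v(0, 1): F3/F4 P8 -> E3/E4 P8 similar
  -> R4 @ bar 4 tick 3 v(0, 1): F3/G4 M2 untreated
  -> R7 @ bar 8 tick 0 v(1,): C4->D3 leap 10st
  -> R2 @ bar 10 tick 0 v(0, 1): E3/C4 m6 -> F3/F4 P8 similar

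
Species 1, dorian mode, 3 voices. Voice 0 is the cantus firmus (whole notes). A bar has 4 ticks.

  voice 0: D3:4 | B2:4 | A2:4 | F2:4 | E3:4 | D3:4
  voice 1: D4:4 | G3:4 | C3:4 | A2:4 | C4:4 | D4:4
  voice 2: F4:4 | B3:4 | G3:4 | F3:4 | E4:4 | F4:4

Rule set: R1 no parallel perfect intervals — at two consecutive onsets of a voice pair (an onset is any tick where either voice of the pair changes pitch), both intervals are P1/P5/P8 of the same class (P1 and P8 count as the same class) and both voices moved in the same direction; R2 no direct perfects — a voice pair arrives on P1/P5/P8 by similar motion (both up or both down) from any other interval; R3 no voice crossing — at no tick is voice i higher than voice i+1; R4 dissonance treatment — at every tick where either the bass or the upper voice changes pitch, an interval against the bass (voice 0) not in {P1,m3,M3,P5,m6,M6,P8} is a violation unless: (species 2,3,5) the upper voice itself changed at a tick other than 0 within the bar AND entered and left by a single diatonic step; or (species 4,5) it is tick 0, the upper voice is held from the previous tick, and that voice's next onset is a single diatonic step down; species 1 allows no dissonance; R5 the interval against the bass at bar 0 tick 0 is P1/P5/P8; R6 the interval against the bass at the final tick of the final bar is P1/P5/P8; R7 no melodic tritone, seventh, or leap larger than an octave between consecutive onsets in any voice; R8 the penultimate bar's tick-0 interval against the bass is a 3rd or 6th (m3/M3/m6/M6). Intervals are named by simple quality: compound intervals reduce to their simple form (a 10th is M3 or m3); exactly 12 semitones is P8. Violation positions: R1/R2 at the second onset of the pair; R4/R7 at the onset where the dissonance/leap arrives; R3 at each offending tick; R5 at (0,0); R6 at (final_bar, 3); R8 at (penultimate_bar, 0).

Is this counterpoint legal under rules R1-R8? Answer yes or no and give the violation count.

No (12 violations)

bar 0: v0=D3 v1=D4 v2=F4 (m3)
bar 1: v0=B2 v1=G3 v2=B3 (P8)
bar 2: v0=A2 v1=C3 v2=G3 (m7)
bar 3: v0=F2 v1=A2 v2=F3 (P8)
bar 4: v0=E3 v1=C4 v2=E4 (P8)
bar 5: v0=D3 v1=D4 v2=F4 (m3)
  R5 @ bar0.0: opens on m3
  R2 @ bar1.0: D3/F4 m3 -> B2/B3 P8 similar
  R7 @ bar1.0: F4->B3 leap 6st
  R2 @ bar2.0: G3/B3 M3 -> C3/G3 P5 similar
  R4 @ bar2.0: A2/G3 m7 untreated
  R2 @ bar3.0: A2/G3 m7 -> F2/F3 P8 similar
  R1 @ bar4.0: F2/F3 P8 -> E3/E4 P8 similar
  R7 @ bar4.0: F2->E3 leap 11st
  R7 @ bar4.0: A2->C4 leap 15st
  R7 @ bar4.0: F3->E4 leap 11st
  R8 @ bar4.0: penult P8 not 3rd/6th
  R6 @ bar5.3: closes on m3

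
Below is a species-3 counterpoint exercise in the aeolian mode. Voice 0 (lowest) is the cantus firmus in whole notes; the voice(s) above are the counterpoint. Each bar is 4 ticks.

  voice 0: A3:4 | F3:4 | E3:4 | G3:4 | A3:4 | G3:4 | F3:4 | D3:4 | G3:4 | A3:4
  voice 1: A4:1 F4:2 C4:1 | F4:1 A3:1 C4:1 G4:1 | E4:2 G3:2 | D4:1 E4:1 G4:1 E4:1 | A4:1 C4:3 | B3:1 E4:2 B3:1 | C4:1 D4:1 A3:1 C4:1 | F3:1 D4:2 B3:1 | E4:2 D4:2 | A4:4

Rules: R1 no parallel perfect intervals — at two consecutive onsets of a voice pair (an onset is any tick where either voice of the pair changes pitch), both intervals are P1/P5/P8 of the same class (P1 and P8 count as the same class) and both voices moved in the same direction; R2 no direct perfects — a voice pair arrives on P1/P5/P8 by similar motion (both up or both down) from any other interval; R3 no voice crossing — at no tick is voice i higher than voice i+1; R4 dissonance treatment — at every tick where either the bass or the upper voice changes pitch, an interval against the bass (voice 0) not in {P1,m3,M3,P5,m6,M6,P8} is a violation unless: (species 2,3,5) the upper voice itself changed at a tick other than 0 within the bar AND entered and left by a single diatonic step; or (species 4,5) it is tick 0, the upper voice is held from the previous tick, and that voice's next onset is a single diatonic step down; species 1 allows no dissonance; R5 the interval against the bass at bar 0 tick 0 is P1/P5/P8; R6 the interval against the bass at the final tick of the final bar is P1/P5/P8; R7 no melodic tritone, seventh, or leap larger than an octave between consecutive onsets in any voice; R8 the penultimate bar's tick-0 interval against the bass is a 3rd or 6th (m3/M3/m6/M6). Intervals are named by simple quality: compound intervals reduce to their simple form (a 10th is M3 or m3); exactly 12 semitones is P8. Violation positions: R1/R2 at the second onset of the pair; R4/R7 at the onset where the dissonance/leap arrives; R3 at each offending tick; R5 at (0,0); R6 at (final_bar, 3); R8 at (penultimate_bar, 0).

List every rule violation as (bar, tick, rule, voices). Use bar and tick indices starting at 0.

bar 0: v0=A3 v1=A4 downbeat P8
bar 1: v0=F3 v1=F4 downbeat P8
bar 2: v0=E3 v1=E4 downbeat P8
bar 3: v0=G3 v1=D4 downbeat P5
bar 4: v0=A3 v1=A4 downbeat P8
bar 5: v0=G3 v1=B3 downbeat M3
bar 6: v0=F3 v1=C4 downbeat P5
bar 7: v0=D3 v1=F3 downbeat m3
bar 8: v0=G3 v1=E4 downbeat M6
bar 9: v0=A3 v1=A4 downbeat P8
  -> R4 @ bar 1 tick 3 v(0, 1): F3/G4 M2 untreated
  -> R2 @ bar 2 tick 0 v(0, 1): F3/G4 M2 -> E3/E4 P8 similar
  -> R2 @ bar 3 tick 0 v(0, 1): E3/G3 m3 -> G3/D4 P5 similar
  -> R2 @ bar 4 tick 0 v(0, 1): G3/E4 M6 -> A3/A4 P8 similar
  -> R2 @ bar 9 tick 0 v(0, 1): G3/D4 P5 -> A3/A4 P8 similar

(1, 3, R4, (0, 1))
(2, 0, R2, (0, 1))
(3, 0, R2, (0, 1))
(4, 0, R2, (0, 1))
(9, 0, R2, (0, 1))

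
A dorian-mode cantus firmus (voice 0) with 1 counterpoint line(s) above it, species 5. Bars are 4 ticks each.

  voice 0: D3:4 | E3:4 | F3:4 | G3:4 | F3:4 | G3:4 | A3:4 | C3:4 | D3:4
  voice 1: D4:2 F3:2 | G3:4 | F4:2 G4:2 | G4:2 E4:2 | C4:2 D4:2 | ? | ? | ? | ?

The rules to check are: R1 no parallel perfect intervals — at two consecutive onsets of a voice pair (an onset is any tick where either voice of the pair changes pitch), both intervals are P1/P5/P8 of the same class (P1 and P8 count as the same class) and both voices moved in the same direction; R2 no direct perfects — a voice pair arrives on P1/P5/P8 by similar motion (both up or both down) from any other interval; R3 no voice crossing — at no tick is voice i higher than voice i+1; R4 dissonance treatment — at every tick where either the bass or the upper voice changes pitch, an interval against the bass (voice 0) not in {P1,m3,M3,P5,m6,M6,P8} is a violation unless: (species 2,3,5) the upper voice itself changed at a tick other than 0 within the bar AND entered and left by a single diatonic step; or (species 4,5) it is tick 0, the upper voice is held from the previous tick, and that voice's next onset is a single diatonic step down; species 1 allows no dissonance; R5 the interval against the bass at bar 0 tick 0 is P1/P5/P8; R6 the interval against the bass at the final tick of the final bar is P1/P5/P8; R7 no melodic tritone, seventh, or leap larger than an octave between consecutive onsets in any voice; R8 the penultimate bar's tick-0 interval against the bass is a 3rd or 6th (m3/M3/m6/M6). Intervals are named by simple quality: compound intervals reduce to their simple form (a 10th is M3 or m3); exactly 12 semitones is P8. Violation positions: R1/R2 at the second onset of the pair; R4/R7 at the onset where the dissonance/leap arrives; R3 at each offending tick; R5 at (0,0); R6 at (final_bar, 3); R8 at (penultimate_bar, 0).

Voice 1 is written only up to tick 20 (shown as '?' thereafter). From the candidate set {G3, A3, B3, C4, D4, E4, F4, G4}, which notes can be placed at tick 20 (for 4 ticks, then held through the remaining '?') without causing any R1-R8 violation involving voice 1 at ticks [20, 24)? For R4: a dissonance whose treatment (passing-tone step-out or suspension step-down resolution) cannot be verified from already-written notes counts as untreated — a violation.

G3: legal
A3: violates R4
B3: legal
C4: violates R4
D4: legal
E4: legal
F4: violates R4
G4: violates R2

{B3, D4, E4, G3}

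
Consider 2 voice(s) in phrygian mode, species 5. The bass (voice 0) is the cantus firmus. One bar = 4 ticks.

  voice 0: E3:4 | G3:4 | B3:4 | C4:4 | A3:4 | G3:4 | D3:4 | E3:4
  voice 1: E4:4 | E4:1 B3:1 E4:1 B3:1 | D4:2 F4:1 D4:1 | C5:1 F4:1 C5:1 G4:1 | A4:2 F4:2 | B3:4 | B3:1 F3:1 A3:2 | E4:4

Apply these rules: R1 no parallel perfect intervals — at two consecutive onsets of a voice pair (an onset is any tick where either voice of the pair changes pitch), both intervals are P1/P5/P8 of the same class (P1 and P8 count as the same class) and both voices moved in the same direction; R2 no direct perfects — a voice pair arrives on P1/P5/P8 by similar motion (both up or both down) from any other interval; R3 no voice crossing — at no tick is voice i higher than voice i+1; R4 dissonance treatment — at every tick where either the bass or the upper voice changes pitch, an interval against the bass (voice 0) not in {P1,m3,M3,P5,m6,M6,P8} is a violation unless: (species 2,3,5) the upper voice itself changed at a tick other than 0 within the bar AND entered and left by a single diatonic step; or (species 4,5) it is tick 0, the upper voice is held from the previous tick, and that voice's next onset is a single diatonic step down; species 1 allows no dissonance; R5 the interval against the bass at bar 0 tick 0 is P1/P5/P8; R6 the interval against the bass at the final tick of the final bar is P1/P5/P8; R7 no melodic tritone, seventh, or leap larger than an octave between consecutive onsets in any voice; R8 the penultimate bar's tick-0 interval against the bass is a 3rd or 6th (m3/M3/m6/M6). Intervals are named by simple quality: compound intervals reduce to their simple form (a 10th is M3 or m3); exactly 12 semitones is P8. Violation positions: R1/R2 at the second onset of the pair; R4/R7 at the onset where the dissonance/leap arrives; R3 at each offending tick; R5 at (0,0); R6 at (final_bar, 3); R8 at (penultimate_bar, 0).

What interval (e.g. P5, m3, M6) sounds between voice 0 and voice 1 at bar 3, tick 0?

P8

voice 0=C4 voice 1=C5 -> P8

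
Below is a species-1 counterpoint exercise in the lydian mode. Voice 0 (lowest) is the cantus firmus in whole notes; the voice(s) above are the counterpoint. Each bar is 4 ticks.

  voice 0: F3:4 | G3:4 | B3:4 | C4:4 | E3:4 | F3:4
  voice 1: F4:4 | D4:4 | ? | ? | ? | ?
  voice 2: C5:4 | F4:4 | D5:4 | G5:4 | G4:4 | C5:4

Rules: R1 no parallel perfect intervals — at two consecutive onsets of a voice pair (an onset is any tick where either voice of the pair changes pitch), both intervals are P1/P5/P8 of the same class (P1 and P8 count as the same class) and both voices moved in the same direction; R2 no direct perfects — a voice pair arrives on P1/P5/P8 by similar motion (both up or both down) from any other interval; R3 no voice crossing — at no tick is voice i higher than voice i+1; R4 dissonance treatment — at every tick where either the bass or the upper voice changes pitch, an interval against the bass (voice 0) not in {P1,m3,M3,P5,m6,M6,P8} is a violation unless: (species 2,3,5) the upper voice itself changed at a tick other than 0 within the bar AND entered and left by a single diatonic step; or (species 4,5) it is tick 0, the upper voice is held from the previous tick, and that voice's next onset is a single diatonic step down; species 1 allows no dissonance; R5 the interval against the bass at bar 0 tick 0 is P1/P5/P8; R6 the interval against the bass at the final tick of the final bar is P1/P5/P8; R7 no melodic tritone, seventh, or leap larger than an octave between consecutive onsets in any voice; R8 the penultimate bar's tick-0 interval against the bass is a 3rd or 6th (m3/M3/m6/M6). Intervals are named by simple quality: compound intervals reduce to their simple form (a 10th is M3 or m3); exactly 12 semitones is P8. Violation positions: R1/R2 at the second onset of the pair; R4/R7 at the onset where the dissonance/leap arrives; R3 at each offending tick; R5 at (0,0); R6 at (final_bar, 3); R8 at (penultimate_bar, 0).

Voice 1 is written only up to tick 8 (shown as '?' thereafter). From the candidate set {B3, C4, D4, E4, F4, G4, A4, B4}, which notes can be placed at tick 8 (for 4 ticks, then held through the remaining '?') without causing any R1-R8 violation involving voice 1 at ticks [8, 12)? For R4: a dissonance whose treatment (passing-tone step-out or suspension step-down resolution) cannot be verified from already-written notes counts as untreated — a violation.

{B3, D4}

B3: legal
C4: violates R4
D4: legal
E4: violates R4
F4: violates R4
G4: violates R2
A4: violates R4
B4: violates R2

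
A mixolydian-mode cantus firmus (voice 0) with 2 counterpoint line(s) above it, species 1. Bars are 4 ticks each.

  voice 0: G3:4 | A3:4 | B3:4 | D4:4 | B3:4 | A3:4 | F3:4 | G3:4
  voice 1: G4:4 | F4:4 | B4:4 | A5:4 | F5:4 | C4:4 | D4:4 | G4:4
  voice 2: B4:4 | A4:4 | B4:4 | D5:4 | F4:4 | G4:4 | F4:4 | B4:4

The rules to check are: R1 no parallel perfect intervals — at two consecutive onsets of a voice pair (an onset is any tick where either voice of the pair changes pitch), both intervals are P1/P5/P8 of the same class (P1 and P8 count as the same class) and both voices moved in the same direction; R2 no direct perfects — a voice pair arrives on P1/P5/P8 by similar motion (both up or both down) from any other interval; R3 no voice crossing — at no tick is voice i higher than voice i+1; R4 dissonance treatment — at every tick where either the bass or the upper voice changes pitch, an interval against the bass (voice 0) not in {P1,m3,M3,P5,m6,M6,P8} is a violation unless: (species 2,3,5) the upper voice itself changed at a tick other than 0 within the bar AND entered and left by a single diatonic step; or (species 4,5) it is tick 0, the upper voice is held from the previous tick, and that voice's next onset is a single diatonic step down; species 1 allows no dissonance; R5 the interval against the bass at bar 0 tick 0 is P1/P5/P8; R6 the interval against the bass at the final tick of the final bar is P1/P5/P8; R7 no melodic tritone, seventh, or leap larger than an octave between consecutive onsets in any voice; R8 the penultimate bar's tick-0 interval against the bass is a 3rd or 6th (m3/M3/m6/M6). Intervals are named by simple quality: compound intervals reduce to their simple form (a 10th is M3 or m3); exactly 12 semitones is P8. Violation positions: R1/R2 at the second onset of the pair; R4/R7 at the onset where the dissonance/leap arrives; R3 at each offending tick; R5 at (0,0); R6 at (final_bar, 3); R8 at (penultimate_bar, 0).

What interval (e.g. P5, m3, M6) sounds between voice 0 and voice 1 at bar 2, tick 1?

voice 0=B3 voice 1=B4 -> P8

P8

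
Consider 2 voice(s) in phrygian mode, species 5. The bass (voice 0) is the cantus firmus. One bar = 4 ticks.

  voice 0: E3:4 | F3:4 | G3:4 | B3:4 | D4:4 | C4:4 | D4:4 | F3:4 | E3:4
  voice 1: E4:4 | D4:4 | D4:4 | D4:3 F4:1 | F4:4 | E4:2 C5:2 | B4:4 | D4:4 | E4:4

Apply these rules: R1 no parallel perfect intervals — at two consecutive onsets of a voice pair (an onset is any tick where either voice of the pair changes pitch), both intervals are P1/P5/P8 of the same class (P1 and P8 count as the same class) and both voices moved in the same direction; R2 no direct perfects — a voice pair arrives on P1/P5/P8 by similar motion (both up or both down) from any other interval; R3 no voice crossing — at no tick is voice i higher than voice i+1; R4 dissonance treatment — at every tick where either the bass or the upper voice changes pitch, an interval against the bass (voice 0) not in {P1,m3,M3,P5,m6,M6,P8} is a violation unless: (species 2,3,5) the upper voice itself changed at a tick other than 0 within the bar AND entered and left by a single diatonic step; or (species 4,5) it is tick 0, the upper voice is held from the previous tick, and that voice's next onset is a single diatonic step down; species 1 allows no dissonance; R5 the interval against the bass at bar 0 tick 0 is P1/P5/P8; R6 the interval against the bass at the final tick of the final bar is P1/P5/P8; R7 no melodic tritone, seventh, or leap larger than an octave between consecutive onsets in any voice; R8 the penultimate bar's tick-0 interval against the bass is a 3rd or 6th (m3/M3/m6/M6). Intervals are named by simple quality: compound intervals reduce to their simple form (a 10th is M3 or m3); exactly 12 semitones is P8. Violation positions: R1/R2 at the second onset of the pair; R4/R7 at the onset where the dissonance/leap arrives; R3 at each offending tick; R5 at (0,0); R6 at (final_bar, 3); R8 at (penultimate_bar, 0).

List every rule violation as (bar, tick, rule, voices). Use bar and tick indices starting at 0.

bar 0: v0=E3 v1=E4 downbeat P8
bar 1: v0=F3 v1=D4 downbeat M6
bar 2: v0=G3 v1=D4 downbeat P5
bar 3: v0=B3 v1=D4 downbeat m3
bar 4: v0=D4 v1=F4 downbeat m3
bar 5: v0=C4 v1=E4 downbeat M3
bar 6: v0=D4 v1=B4 downbeat M6
bar 7: v0=F3 v1=D4 downbeat M6
bar 8: v0=E3 v1=E4 downbeat P8
  -> R4 @ bar 3 tick 3 v(0, 1): B3/F4 TT untreated

(3, 3, R4, (0, 1))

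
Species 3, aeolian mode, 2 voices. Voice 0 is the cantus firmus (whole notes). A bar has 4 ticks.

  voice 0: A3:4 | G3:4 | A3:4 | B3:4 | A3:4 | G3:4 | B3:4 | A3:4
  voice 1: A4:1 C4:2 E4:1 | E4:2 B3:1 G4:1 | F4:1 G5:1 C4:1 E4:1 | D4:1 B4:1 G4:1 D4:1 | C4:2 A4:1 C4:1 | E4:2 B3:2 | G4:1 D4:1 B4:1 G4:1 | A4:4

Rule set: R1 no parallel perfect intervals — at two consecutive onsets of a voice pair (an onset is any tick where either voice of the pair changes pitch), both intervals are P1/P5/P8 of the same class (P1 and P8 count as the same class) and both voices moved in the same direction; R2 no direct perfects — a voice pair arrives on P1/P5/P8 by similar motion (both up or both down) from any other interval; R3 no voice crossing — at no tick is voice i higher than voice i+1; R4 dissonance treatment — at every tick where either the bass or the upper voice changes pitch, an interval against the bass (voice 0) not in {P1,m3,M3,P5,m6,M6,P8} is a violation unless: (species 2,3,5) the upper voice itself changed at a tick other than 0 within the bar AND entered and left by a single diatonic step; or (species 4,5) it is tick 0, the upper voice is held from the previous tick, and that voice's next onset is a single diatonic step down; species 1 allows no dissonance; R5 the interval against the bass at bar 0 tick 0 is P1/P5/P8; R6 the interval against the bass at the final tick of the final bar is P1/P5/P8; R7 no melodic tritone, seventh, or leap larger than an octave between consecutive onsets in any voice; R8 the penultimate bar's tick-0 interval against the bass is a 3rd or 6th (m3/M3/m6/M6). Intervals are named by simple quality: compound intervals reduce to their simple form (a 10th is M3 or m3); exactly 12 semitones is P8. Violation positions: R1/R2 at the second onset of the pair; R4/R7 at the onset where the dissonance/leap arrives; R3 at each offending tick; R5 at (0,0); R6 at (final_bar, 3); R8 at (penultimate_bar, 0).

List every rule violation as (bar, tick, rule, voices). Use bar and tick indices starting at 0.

bar 0: v0=A3 v1=A4 downbeat P8
bar 1: v0=G3 v1=E4 downbeat M6
bar 2: v0=A3 v1=F4 downbeat m6
bar 3: v0=B3 v1=D4 downbeat m3
bar 4: v0=A3 v1=C4 downbeat m3
bar 5: v0=G3 v1=E4 downbeat M6
bar 6: v0=B3 v1=G4 downbeat m6
bar 7: v0=A3 v1=A4 downbeat P8
  -> R4 @ bar 2 tick 1 v(0, 1): A3/G5 m7 untreated
  -> R7 @ bar 2 tick 1 v(1,): F4->G5 leap 14st
  -> R7 @ bar 2 tick 2 v(1,): G5->C4 leap 19st

(2, 1, R4, (0, 1))
(2, 1, R7, (1,))
(2, 2, R7, (1,))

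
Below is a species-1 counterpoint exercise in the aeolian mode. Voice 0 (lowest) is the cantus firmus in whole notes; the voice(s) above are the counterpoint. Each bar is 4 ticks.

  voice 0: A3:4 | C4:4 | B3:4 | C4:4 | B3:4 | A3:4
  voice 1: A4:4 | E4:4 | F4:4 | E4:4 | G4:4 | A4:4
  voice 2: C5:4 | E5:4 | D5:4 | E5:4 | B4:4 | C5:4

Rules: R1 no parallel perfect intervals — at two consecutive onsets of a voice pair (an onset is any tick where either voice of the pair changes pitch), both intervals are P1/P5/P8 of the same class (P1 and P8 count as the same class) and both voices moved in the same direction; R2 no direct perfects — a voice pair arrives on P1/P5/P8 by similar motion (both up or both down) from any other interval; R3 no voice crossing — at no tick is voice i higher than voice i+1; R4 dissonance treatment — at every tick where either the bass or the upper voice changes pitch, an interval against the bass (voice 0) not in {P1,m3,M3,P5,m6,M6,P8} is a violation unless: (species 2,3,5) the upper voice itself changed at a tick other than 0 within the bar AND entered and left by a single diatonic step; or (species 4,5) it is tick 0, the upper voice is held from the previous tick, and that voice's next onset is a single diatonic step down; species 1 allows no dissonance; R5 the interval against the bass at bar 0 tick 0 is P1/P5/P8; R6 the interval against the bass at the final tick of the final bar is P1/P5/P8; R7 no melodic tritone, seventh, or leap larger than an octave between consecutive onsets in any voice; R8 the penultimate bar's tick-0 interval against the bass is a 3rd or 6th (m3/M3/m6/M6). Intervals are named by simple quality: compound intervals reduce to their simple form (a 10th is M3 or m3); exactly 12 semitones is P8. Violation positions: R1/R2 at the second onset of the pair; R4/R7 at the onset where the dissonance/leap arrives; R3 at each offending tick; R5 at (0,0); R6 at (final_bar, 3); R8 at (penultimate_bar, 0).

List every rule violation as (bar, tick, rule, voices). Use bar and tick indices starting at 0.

bar 0: v0=A3 v1=A4 v2=C5 downbeat m3
bar 1: v0=C4 v1=E4 v2=E5 downbeat M3
bar 2: v0=B3 v1=F4 v2=D5 downbeat m3
bar 3: v0=C4 v1=E4 v2=E5 downbeat M3
bar 4: v0=B3 v1=G4 v2=B4 downbeat P8
bar 5: v0=A3 v1=A4 v2=C5 downbeat m3
  -> R5 @ bar 0 tick 0 v(0, 2): opens on m3
  -> R4 @ bar 2 tick 0 v(0, 1): B3/F4 TT untreated
  -> R2 @ bar 4 tick 0 v(0, 2): C4/E5 M3 -> B3/B4 P8 similar
  -> R8 @ bar 4 tick 0 v(0, 2): penult P8 not 3rd/6th
  -> R6 @ bar 5 tick 3 v(0, 2): closes on m3

(0, 0, R5, (0, 2))
(2, 0, R4, (0, 1))
(4, 0, R2, (0, 2))
(4, 0, R8, (0, 2))
(5, 3, R6, (0, 2))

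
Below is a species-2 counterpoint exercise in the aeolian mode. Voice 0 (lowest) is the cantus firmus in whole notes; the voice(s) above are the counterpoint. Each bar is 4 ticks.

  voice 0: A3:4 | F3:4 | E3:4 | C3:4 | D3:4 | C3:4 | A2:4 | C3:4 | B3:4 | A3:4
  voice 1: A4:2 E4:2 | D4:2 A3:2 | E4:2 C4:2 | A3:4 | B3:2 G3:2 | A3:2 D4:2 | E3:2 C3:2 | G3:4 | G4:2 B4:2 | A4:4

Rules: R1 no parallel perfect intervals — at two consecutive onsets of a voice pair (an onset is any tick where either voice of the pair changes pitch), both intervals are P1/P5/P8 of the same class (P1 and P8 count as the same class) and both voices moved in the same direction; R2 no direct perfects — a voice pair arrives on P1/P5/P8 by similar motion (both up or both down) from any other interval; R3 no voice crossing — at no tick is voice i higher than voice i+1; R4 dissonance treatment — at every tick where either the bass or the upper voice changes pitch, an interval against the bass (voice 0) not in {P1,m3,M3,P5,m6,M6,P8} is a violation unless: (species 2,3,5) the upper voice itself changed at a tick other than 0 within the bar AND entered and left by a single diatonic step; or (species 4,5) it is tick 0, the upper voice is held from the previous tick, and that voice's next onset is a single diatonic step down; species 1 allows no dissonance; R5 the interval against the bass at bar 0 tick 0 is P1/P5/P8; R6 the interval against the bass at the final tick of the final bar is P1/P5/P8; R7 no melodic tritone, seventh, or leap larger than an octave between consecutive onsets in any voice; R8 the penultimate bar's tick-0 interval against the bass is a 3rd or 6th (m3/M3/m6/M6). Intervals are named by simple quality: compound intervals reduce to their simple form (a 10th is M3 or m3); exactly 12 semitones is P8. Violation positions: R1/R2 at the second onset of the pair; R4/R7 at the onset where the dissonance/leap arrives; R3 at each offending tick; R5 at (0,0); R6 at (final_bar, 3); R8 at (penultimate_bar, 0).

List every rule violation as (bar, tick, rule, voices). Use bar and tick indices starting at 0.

(4, 2, R4, (0, 1))
(5, 2, R4, (0, 1))
(6, 0, R2, (0, 1))
(6, 0, R7, (1,))
(7, 0, R2, (0, 1))
(8, 0, R7, (0,))
(9, 0, R1, (0, 1))

bar 0: v0=A3 v1=A4 downbeat P8
bar 1: v0=F3 v1=D4 downbeat M6
bar 2: v0=E3 v1=E4 downbeat P8
bar 3: v0=C3 v1=A3 downbeat M6
bar 4: v0=D3 v1=B3 downbeat M6
bar 5: v0=C3 v1=A3 downbeat M6
bar 6: v0=A2 v1=E3 downbeat P5
bar 7: v0=C3 v1=G3 downbeat P5
bar 8: v0=B3 v1=G4 downbeat m6
bar 9: v0=A3 v1=A4 downbeat P8
  -> R4 @ bar 4 tick 2 v(0, 1): D3/G3 P4 untreated
  -> R4 @ bar 5 tick 2 v(0, 1): C3/D4 M2 untreated
  -> R2 @ bar 6 tick 0 v(0, 1): C3/D4 M2 -> A2/E3 P5 similar
  -> R7 @ bar 6 tick 0 v(1,): D4->E3 leap 10st
  -> R2 @ bar 7 tick 0 v(0, 1): A2/C3 m3 -> C3/G3 P5 similar
  -> R7 @ bar 8 tick 0 v(0,): C3->B3 leap 11st
  -> R1 @ bar 9 tick 0 v(0, 1): B3/B4 P8 -> A3/A4 P8 similar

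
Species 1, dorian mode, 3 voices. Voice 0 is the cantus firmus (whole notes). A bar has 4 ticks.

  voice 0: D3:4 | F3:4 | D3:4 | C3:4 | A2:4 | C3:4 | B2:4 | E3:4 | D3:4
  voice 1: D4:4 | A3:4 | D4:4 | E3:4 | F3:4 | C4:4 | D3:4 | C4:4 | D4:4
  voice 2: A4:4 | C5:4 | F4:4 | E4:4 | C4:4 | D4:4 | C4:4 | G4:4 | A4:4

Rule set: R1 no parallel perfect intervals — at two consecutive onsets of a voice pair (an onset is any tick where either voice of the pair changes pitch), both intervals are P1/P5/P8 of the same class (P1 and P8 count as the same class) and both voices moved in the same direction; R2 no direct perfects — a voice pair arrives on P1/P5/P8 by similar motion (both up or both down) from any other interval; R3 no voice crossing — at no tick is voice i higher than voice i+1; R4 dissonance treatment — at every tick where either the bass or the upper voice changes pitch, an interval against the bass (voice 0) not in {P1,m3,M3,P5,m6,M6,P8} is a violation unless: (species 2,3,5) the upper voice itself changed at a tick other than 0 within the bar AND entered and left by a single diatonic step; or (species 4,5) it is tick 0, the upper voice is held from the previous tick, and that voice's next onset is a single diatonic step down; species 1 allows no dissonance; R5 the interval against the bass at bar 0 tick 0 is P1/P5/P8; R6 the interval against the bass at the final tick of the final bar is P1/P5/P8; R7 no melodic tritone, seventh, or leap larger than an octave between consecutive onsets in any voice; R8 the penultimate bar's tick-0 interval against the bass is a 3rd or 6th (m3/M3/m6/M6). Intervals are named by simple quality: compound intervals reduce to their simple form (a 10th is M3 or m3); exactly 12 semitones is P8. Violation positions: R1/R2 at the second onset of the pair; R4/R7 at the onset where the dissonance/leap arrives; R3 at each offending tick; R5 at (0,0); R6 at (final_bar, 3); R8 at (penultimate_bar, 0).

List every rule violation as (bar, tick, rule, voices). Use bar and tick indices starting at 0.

bar 0: v0=D3 v1=D4 v2=A4 downbeat P5
bar 1: v0=F3 v1=A3 v2=C5 downbeat P5
bar 2: v0=D3 v1=D4 v2=F4 downbeat m3
bar 3: v0=C3 v1=E3 v2=E4 downbeat M3
bar 4: v0=A2 v1=F3 v2=C4 downbeat m3
bar 5: v0=C3 v1=C4 v2=D4 downbeat M2
bar 6: v0=B2 v1=D3 v2=C4 downbeat m2
bar 7: v0=E3 v1=C4 v2=G4 downbeat m3
bar 8: v0=D3 v1=D4 v2=A4 downbeat P5
  -> R1 @ bar 1 tick 0 v(0, 2): D3/A4 P5 -> F3/C5 P5 similar
  -> R2 @ bar 3 tick 0 v(1, 2): D4/F4 m3 -> E3/E4 P8 similar
  -> R7 @ bar 3 tick 0 v(1,): D4->E3 leap 10st
  -> R2 @ bar 5 tick 0 v(0, 1): A2/F3 m6 -> C3/C4 P8 similar
  -> R4 @ bar 5 tick 0 v(0, 2): C3/D4 M2 untreated
  -> R4 @ bar 6 tick 0 v(0, 2): B2/C4 m2 untreated
  -> R7 @ bar 6 tick 0 v(1,): C4->D3 leap 10st
  -> R2 @ bar 7 tick 0 v(1, 2): D3/C4 m7 -> C4/G4 P5 similar
  -> R7 @ bar 7 tick 0 v(1,): D3->C4 leap 10st
  -> R1 @ bar 8 tick 0 v(1, 2): C4/G4 P5 -> D4/A4 P5 similar

(1, 0, R1, (0, 2))
(3, 0, R2, (1, 2))
(3, 0, R7, (1,))
(5, 0, R2, (0, 1))
(5, 0, R4, (0, 2))
(6, 0, R4, (0, 2))
(6, 0, R7, (1,))
(7, 0, R2, (1, 2))
(7, 0, R7, (1,))
(8, 0, R1, (1, 2))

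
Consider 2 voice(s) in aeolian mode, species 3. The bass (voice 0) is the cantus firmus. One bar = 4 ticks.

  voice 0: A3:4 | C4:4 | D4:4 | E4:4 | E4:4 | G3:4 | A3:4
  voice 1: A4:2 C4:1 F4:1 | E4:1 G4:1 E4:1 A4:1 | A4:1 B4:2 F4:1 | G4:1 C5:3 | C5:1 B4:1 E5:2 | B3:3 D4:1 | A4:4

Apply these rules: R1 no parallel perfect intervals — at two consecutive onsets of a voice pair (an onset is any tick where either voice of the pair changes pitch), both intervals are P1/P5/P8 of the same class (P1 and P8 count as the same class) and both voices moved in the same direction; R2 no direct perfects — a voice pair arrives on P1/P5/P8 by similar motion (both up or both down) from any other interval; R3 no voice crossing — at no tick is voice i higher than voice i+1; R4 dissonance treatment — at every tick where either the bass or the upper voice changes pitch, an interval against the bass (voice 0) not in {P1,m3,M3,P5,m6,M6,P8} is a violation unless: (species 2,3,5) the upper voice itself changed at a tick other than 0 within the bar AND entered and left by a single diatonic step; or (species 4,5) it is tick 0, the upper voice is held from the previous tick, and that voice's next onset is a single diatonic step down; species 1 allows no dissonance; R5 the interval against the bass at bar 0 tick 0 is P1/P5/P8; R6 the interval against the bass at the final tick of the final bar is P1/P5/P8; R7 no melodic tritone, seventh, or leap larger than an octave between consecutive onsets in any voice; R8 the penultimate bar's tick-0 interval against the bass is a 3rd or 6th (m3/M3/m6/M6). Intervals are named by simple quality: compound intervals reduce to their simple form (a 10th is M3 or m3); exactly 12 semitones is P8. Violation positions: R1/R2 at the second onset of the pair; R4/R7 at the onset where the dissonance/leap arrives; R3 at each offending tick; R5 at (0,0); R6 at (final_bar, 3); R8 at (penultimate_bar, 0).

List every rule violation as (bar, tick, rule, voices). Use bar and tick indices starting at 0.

bar 0: v0=A3 v1=A4 downbeat P8
bar 1: v0=C4 v1=E4 downbeat M3
bar 2: v0=D4 v1=A4 downbeat P5
bar 3: v0=E4 v1=G4 downbeat m3
bar 4: v0=E4 v1=C5 downbeat m6
bar 5: v0=G3 v1=B3 downbeat M3
bar 6: v0=A3 v1=A4 downbeat P8
  -> R7 @ bar 2 tick 3 v(1,): B4->F4 leap 6st
  -> R7 @ bar 5 tick 0 v(1,): E5->B3 leap 17st
  -> R2 @ bar 6 tick 0 v(0, 1): G3/D4 P5 -> A3/A4 P8 similar

(2, 3, R7, (1,))
(5, 0, R7, (1,))
(6, 0, R2, (0, 1))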